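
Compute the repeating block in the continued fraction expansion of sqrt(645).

[25; (2, 1, 1, 12, 10, 12, 1, 1, 2, 50)]

Write x_i = (sqrt(645) + m_i)/d_i with (m_0, d_0) = (0, 1). a_0 = floor(sqrt(645)) = 25, since 25^2 = 625 <= 645 < 676 = 26^2.
Iterate m_{i+1} = d_i*a_i - m_i, d_{i+1} = (645 - m_{i+1}^2)/d_i, a_{i+1} = floor((a_0 + m_{i+1})/d_{i+1}):
  m_1 = 1*25 - 0 = 25, d_1 = (645 - 25^2)/1 = 20/1 = 20, a_1 = floor((25 + 25)/20) = 2.
  m_2 = 20*2 - 25 = 15, d_2 = (645 - 15^2)/20 = 420/20 = 21, a_2 = floor((25 + 15)/21) = 1.
  m_3 = 21*1 - 15 = 6, d_3 = (645 - 6^2)/21 = 609/21 = 29, a_3 = floor((25 + 6)/29) = 1.
  m_4 = 29*1 - 6 = 23, d_4 = (645 - 23^2)/29 = 116/29 = 4, a_4 = floor((25 + 23)/4) = 12.
  m_5 = 4*12 - 23 = 25, d_5 = (645 - 25^2)/4 = 20/4 = 5, a_5 = floor((25 + 25)/5) = 10.
  m_6 = 5*10 - 25 = 25, d_6 = (645 - 25^2)/5 = 20/5 = 4, a_6 = floor((25 + 25)/4) = 12.
  m_7 = 4*12 - 25 = 23, d_7 = (645 - 23^2)/4 = 116/4 = 29, a_7 = floor((25 + 23)/29) = 1.
  m_8 = 29*1 - 23 = 6, d_8 = (645 - 6^2)/29 = 609/29 = 21, a_8 = floor((25 + 6)/21) = 1.
  m_9 = 21*1 - 6 = 15, d_9 = (645 - 15^2)/21 = 420/21 = 20, a_9 = floor((25 + 15)/20) = 2.
  m_10 = 20*2 - 15 = 25, d_10 = (645 - 25^2)/20 = 20/20 = 1, a_10 = floor((25 + 25)/1) = 50.
  m_11 = 1*50 - 25 = 25, d_11 = (645 - 25^2)/1 = 20/1 = 20: (m_11, d_11) = (m_1, d_1) = (25, 20), so from here the quotients repeat a_1, ..., a_10; the period length is 10.
Hence the expansion of sqrt(645) is a_0 = 25 followed by the repeating block 2, 1, 1, 12, 10, 12, 1, 1, 2, 50 (period 10).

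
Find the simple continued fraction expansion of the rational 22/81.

Run the Euclidean algorithm on 22 and 81; the successive quotients are the partial quotients a_0, a_1, ... (each step inverts the fractional part left over by the previous one):
  22 = 0*81 + 22, so a_0 = 0.
  81 = 3*22 + 15, so a_1 = 3.
  22 = 1*15 + 7, so a_2 = 1.
  15 = 2*7 + 1, so a_3 = 2.
  7 = 7*1 + 0, so a_4 = 7.
The remainder reaches 0 after 5 divisions, so the expansion has 5 partial quotients, read off in order.

[0; 3, 1, 2, 7]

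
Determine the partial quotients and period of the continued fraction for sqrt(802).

[28; (3, 7, 1, 3, 6, 28, 6, 3, 1, 7, 3, 56)]

Write x_i = (sqrt(802) + m_i)/d_i with (m_0, d_0) = (0, 1). a_0 = floor(sqrt(802)) = 28, since 28^2 = 784 <= 802 < 841 = 29^2.
Iterate m_{i+1} = d_i*a_i - m_i, d_{i+1} = (802 - m_{i+1}^2)/d_i, a_{i+1} = floor((a_0 + m_{i+1})/d_{i+1}):
  m_1 = 1*28 - 0 = 28, d_1 = (802 - 28^2)/1 = 18/1 = 18, a_1 = floor((28 + 28)/18) = 3.
  m_2 = 18*3 - 28 = 26, d_2 = (802 - 26^2)/18 = 126/18 = 7, a_2 = floor((28 + 26)/7) = 7.
  m_3 = 7*7 - 26 = 23, d_3 = (802 - 23^2)/7 = 273/7 = 39, a_3 = floor((28 + 23)/39) = 1.
  m_4 = 39*1 - 23 = 16, d_4 = (802 - 16^2)/39 = 546/39 = 14, a_4 = floor((28 + 16)/14) = 3.
  m_5 = 14*3 - 16 = 26, d_5 = (802 - 26^2)/14 = 126/14 = 9, a_5 = floor((28 + 26)/9) = 6.
  m_6 = 9*6 - 26 = 28, d_6 = (802 - 28^2)/9 = 18/9 = 2, a_6 = floor((28 + 28)/2) = 28.
  m_7 = 2*28 - 28 = 28, d_7 = (802 - 28^2)/2 = 18/2 = 9, a_7 = floor((28 + 28)/9) = 6.
  m_8 = 9*6 - 28 = 26, d_8 = (802 - 26^2)/9 = 126/9 = 14, a_8 = floor((28 + 26)/14) = 3.
  m_9 = 14*3 - 26 = 16, d_9 = (802 - 16^2)/14 = 546/14 = 39, a_9 = floor((28 + 16)/39) = 1.
  m_10 = 39*1 - 16 = 23, d_10 = (802 - 23^2)/39 = 273/39 = 7, a_10 = floor((28 + 23)/7) = 7.
  m_11 = 7*7 - 23 = 26, d_11 = (802 - 26^2)/7 = 126/7 = 18, a_11 = floor((28 + 26)/18) = 3.
  m_12 = 18*3 - 26 = 28, d_12 = (802 - 28^2)/18 = 18/18 = 1, a_12 = floor((28 + 28)/1) = 56.
  m_13 = 1*56 - 28 = 28, d_13 = (802 - 28^2)/1 = 18/1 = 18: (m_13, d_13) = (m_1, d_1) = (28, 18), so from here the quotients repeat a_1, ..., a_12; the period length is 12.
Hence the expansion of sqrt(802) is a_0 = 28 followed by the repeating block 3, 7, 1, 3, 6, 28, 6, 3, 1, 7, 3, 56 (period 12).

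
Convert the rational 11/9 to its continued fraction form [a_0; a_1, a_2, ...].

Run the Euclidean algorithm on 11 and 9; the successive quotients are the partial quotients a_0, a_1, ... (each step inverts the fractional part left over by the previous one):
  11 = 1*9 + 2, so a_0 = 1.
  9 = 4*2 + 1, so a_1 = 4.
  2 = 2*1 + 0, so a_2 = 2.
The remainder reaches 0 after 3 divisions, so the expansion has 3 partial quotients, read off in order.

[1; 4, 2]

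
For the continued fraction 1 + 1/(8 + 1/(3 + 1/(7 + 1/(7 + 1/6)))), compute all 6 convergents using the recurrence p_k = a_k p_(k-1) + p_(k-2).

1/1, 9/8, 28/25, 205/183, 1463/1306, 8983/8019

Using the convergent recurrence p_i = a_i*p_{i-1} + p_{i-2}, q_i = a_i*q_{i-1} + q_{i-2} with p_{-2}=0, p_{-1}=1, q_{-2}=1, q_{-1}=0:
  i=0: a_0=1, p_0 = 1*1 + 0 = 1, q_0 = 1*0 + 1 = 1.
  i=1: a_1=8, p_1 = 8*1 + 1 = 9, q_1 = 8*1 + 0 = 8.
  i=2: a_2=3, p_2 = 3*9 + 1 = 28, q_2 = 3*8 + 1 = 25.
  i=3: a_3=7, p_3 = 7*28 + 9 = 205, q_3 = 7*25 + 8 = 183.
  i=4: a_4=7, p_4 = 7*205 + 28 = 1463, q_4 = 7*183 + 25 = 1306.
  i=5: a_5=6, p_5 = 6*1463 + 205 = 8983, q_5 = 6*1306 + 183 = 8019.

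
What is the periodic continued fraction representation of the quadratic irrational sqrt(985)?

Write x_i = (sqrt(985) + m_i)/d_i with (m_0, d_0) = (0, 1). a_0 = floor(sqrt(985)) = 31, since 31^2 = 961 <= 985 < 1024 = 32^2.
Iterate m_{i+1} = d_i*a_i - m_i, d_{i+1} = (985 - m_{i+1}^2)/d_i, a_{i+1} = floor((a_0 + m_{i+1})/d_{i+1}):
  m_1 = 1*31 - 0 = 31, d_1 = (985 - 31^2)/1 = 24/1 = 24, a_1 = floor((31 + 31)/24) = 2.
  m_2 = 24*2 - 31 = 17, d_2 = (985 - 17^2)/24 = 696/24 = 29, a_2 = floor((31 + 17)/29) = 1.
  m_3 = 29*1 - 17 = 12, d_3 = (985 - 12^2)/29 = 841/29 = 29, a_3 = floor((31 + 12)/29) = 1.
  m_4 = 29*1 - 12 = 17, d_4 = (985 - 17^2)/29 = 696/29 = 24, a_4 = floor((31 + 17)/24) = 2.
  m_5 = 24*2 - 17 = 31, d_5 = (985 - 31^2)/24 = 24/24 = 1, a_5 = floor((31 + 31)/1) = 62.
  m_6 = 1*62 - 31 = 31, d_6 = (985 - 31^2)/1 = 24/1 = 24: (m_6, d_6) = (m_1, d_1) = (31, 24), so from here the quotients repeat a_1, ..., a_5; the period length is 5.
Hence the expansion of sqrt(985) is a_0 = 31 followed by the repeating block 2, 1, 1, 2, 62 (period 5).

[31; (2, 1, 1, 2, 62)]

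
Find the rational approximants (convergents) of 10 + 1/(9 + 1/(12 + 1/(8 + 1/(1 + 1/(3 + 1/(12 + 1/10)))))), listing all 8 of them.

Using the convergent recurrence p_i = a_i*p_{i-1} + p_{i-2}, q_i = a_i*q_{i-1} + q_{i-2} with p_{-2}=0, p_{-1}=1, q_{-2}=1, q_{-1}=0:
  i=0: a_0=10, p_0 = 10*1 + 0 = 10, q_0 = 10*0 + 1 = 1.
  i=1: a_1=9, p_1 = 9*10 + 1 = 91, q_1 = 9*1 + 0 = 9.
  i=2: a_2=12, p_2 = 12*91 + 10 = 1102, q_2 = 12*9 + 1 = 109.
  i=3: a_3=8, p_3 = 8*1102 + 91 = 8907, q_3 = 8*109 + 9 = 881.
  i=4: a_4=1, p_4 = 1*8907 + 1102 = 10009, q_4 = 1*881 + 109 = 990.
  i=5: a_5=3, p_5 = 3*10009 + 8907 = 38934, q_5 = 3*990 + 881 = 3851.
  i=6: a_6=12, p_6 = 12*38934 + 10009 = 477217, q_6 = 12*3851 + 990 = 47202.
  i=7: a_7=10, p_7 = 10*477217 + 38934 = 4811104, q_7 = 10*47202 + 3851 = 475871.

10/1, 91/9, 1102/109, 8907/881, 10009/990, 38934/3851, 477217/47202, 4811104/475871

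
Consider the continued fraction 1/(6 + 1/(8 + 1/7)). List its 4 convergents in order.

Using the convergent recurrence p_i = a_i*p_{i-1} + p_{i-2}, q_i = a_i*q_{i-1} + q_{i-2} with p_{-2}=0, p_{-1}=1, q_{-2}=1, q_{-1}=0:
  i=0: a_0=0, p_0 = 0*1 + 0 = 0, q_0 = 0*0 + 1 = 1.
  i=1: a_1=6, p_1 = 6*0 + 1 = 1, q_1 = 6*1 + 0 = 6.
  i=2: a_2=8, p_2 = 8*1 + 0 = 8, q_2 = 8*6 + 1 = 49.
  i=3: a_3=7, p_3 = 7*8 + 1 = 57, q_3 = 7*49 + 6 = 349.

0/1, 1/6, 8/49, 57/349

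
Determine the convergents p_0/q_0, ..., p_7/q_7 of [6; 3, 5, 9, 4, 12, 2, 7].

6/1, 19/3, 101/16, 928/147, 3813/604, 46684/7395, 97181/15394, 726951/115153

Using the convergent recurrence p_i = a_i*p_{i-1} + p_{i-2}, q_i = a_i*q_{i-1} + q_{i-2} with p_{-2}=0, p_{-1}=1, q_{-2}=1, q_{-1}=0:
  i=0: a_0=6, p_0 = 6*1 + 0 = 6, q_0 = 6*0 + 1 = 1.
  i=1: a_1=3, p_1 = 3*6 + 1 = 19, q_1 = 3*1 + 0 = 3.
  i=2: a_2=5, p_2 = 5*19 + 6 = 101, q_2 = 5*3 + 1 = 16.
  i=3: a_3=9, p_3 = 9*101 + 19 = 928, q_3 = 9*16 + 3 = 147.
  i=4: a_4=4, p_4 = 4*928 + 101 = 3813, q_4 = 4*147 + 16 = 604.
  i=5: a_5=12, p_5 = 12*3813 + 928 = 46684, q_5 = 12*604 + 147 = 7395.
  i=6: a_6=2, p_6 = 2*46684 + 3813 = 97181, q_6 = 2*7395 + 604 = 15394.
  i=7: a_7=7, p_7 = 7*97181 + 46684 = 726951, q_7 = 7*15394 + 7395 = 115153.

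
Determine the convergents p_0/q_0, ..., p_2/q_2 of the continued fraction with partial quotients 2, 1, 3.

Using the convergent recurrence p_i = a_i*p_{i-1} + p_{i-2}, q_i = a_i*q_{i-1} + q_{i-2} with p_{-2}=0, p_{-1}=1, q_{-2}=1, q_{-1}=0:
  i=0: a_0=2, p_0 = 2*1 + 0 = 2, q_0 = 2*0 + 1 = 1.
  i=1: a_1=1, p_1 = 1*2 + 1 = 3, q_1 = 1*1 + 0 = 1.
  i=2: a_2=3, p_2 = 3*3 + 2 = 11, q_2 = 3*1 + 1 = 4.

2/1, 3/1, 11/4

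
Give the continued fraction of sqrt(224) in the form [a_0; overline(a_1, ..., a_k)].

Write x_i = (sqrt(224) + m_i)/d_i with (m_0, d_0) = (0, 1). a_0 = floor(sqrt(224)) = 14, since 14^2 = 196 <= 224 < 225 = 15^2.
Iterate m_{i+1} = d_i*a_i - m_i, d_{i+1} = (224 - m_{i+1}^2)/d_i, a_{i+1} = floor((a_0 + m_{i+1})/d_{i+1}):
  m_1 = 1*14 - 0 = 14, d_1 = (224 - 14^2)/1 = 28/1 = 28, a_1 = floor((14 + 14)/28) = 1.
  m_2 = 28*1 - 14 = 14, d_2 = (224 - 14^2)/28 = 28/28 = 1, a_2 = floor((14 + 14)/1) = 28.
  m_3 = 1*28 - 14 = 14, d_3 = (224 - 14^2)/1 = 28/1 = 28: (m_3, d_3) = (m_1, d_1) = (14, 28), so from here the quotients repeat a_1, a_2; the period length is 2.
Hence the expansion of sqrt(224) is a_0 = 14 followed by the repeating block 1, 28 (period 2).

[14; overline(1, 28)]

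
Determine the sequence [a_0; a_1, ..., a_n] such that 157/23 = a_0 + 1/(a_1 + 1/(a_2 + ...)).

[6; 1, 4, 1, 3]

Run the Euclidean algorithm on 157 and 23; the successive quotients are the partial quotients a_0, a_1, ... (each step inverts the fractional part left over by the previous one):
  157 = 6*23 + 19, so a_0 = 6.
  23 = 1*19 + 4, so a_1 = 1.
  19 = 4*4 + 3, so a_2 = 4.
  4 = 1*3 + 1, so a_3 = 1.
  3 = 3*1 + 0, so a_4 = 3.
The remainder reaches 0 after 5 divisions, so the expansion has 5 partial quotients, read off in order.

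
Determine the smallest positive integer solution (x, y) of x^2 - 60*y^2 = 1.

First expand sqrt(60) as a continued fraction. With x_i = (sqrt(60) + m_i)/d_i and (m_0, d_0) = (0, 1): a_0 = floor(sqrt(60)) = 7, since 7^2 = 49 <= 60 < 64 = 8^2.
Iterate m_{i+1} = d_i*a_i - m_i, d_{i+1} = (60 - m_{i+1}^2)/d_i, a_{i+1} = floor((a_0 + m_{i+1})/d_{i+1}):
  m_1 = 1*7 - 0 = 7, d_1 = (60 - 7^2)/1 = 11/1 = 11, a_1 = floor((7 + 7)/11) = 1.
  m_2 = 11*1 - 7 = 4, d_2 = (60 - 4^2)/11 = 44/11 = 4, a_2 = floor((7 + 4)/4) = 2.
  m_3 = 4*2 - 4 = 4, d_3 = (60 - 4^2)/4 = 44/4 = 11, a_3 = floor((7 + 4)/11) = 1.
  m_4 = 11*1 - 4 = 7, d_4 = (60 - 7^2)/11 = 11/11 = 1, a_4 = floor((7 + 7)/1) = 14.
  m_5 = 1*14 - 7 = 7, d_5 = (60 - 7^2)/1 = 11/1 = 11: (m_5, d_5) = (m_1, d_1) = (7, 11), so from here the quotients repeat a_1, ..., a_4; the period length is 4.
So sqrt(60) = [7; (1, 2, 1, 14)] with period length k = 4.
k is even, so the fundamental solution of x^2 - 60y^2 = 1 is (p_{k-1}, q_{k-1}) = (p_3, q_3); compute convergents through index 3.
Convergents (p_i = a_i*p_{i-1} + p_{i-2}, q_i = a_i*q_{i-1} + q_{i-2} with p_{-2}=0, p_{-1}=1, q_{-2}=1, q_{-1}=0):
  i=0: a_0=7, p_0 = 7*1 + 0 = 7, q_0 = 7*0 + 1 = 1.
  i=1: a_1=1, p_1 = 1*7 + 1 = 8, q_1 = 1*1 + 0 = 1.
  i=2: a_2=2, p_2 = 2*8 + 7 = 23, q_2 = 2*1 + 1 = 3.
  i=3: a_3=1, p_3 = 1*23 + 8 = 31, q_3 = 1*3 + 1 = 4.
Check: 31^2 - 60*4^2 = 961 - 960 = 1, so (x, y) = (31, 4) solves the equation, and by the theorem it is the least positive solution.

(x, y) = (31, 4)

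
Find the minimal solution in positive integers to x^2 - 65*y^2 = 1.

First expand sqrt(65) as a continued fraction. With x_i = (sqrt(65) + m_i)/d_i and (m_0, d_0) = (0, 1): a_0 = floor(sqrt(65)) = 8, since 8^2 = 64 <= 65 < 81 = 9^2.
Iterate m_{i+1} = d_i*a_i - m_i, d_{i+1} = (65 - m_{i+1}^2)/d_i, a_{i+1} = floor((a_0 + m_{i+1})/d_{i+1}):
  m_1 = 1*8 - 0 = 8, d_1 = (65 - 8^2)/1 = 1/1 = 1, a_1 = floor((8 + 8)/1) = 16.
  m_2 = 1*16 - 8 = 8, d_2 = (65 - 8^2)/1 = 1/1 = 1: (m_2, d_2) = (m_1, d_1) = (8, 1), so from here the quotient a_1 repeats; the period length is 1.
So sqrt(65) = [8; (16)] with period length k = 1.
k is odd, so (p_{k-1}, q_{k-1}) only solves x^2 - 65y^2 = -1 and the fundamental solution of x^2 - 65y^2 = 1 is (p_{2k-1}, q_{2k-1}) = (p_1, q_1); compute convergents through index 1, running through the period twice.
Convergents (p_i = a_i*p_{i-1} + p_{i-2}, q_i = a_i*q_{i-1} + q_{i-2} with p_{-2}=0, p_{-1}=1, q_{-2}=1, q_{-1}=0):
  i=0: a_0=8, p_0 = 8*1 + 0 = 8, q_0 = 8*0 + 1 = 1.
  i=1: a_1=16, p_1 = 16*8 + 1 = 129, q_1 = 16*1 + 0 = 16.
Indeed p_0^2 - 65*q_0^2 = 64 - 65 = -1, not +1.
Check: 129^2 - 65*16^2 = 16641 - 16640 = 1, so (x, y) = (129, 16) solves the equation, and by the theorem it is the least positive solution.

(x, y) = (129, 16)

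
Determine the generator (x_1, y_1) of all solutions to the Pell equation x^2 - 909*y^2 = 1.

First expand sqrt(909) as a continued fraction. With x_i = (sqrt(909) + m_i)/d_i and (m_0, d_0) = (0, 1): a_0 = floor(sqrt(909)) = 30, since 30^2 = 900 <= 909 < 961 = 31^2.
Iterate m_{i+1} = d_i*a_i - m_i, d_{i+1} = (909 - m_{i+1}^2)/d_i, a_{i+1} = floor((a_0 + m_{i+1})/d_{i+1}):
  m_1 = 1*30 - 0 = 30, d_1 = (909 - 30^2)/1 = 9/1 = 9, a_1 = floor((30 + 30)/9) = 6.
  m_2 = 9*6 - 30 = 24, d_2 = (909 - 24^2)/9 = 333/9 = 37, a_2 = floor((30 + 24)/37) = 1.
  m_3 = 37*1 - 24 = 13, d_3 = (909 - 13^2)/37 = 740/37 = 20, a_3 = floor((30 + 13)/20) = 2.
  m_4 = 20*2 - 13 = 27, d_4 = (909 - 27^2)/20 = 180/20 = 9, a_4 = floor((30 + 27)/9) = 6.
  m_5 = 9*6 - 27 = 27, d_5 = (909 - 27^2)/9 = 180/9 = 20, a_5 = floor((30 + 27)/20) = 2.
  m_6 = 20*2 - 27 = 13, d_6 = (909 - 13^2)/20 = 740/20 = 37, a_6 = floor((30 + 13)/37) = 1.
  m_7 = 37*1 - 13 = 24, d_7 = (909 - 24^2)/37 = 333/37 = 9, a_7 = floor((30 + 24)/9) = 6.
  m_8 = 9*6 - 24 = 30, d_8 = (909 - 30^2)/9 = 9/9 = 1, a_8 = floor((30 + 30)/1) = 60.
  m_9 = 1*60 - 30 = 30, d_9 = (909 - 30^2)/1 = 9/1 = 9: (m_9, d_9) = (m_1, d_1) = (30, 9), so from here the quotients repeat a_1, ..., a_8; the period length is 8.
So sqrt(909) = [30; (6, 1, 2, 6, 2, 1, 6, 60)] with period length k = 8.
k is even, so the fundamental solution of x^2 - 909y^2 = 1 is (p_{k-1}, q_{k-1}) = (p_7, q_7); compute convergents through index 7.
Convergents (p_i = a_i*p_{i-1} + p_{i-2}, q_i = a_i*q_{i-1} + q_{i-2} with p_{-2}=0, p_{-1}=1, q_{-2}=1, q_{-1}=0):
  i=0: a_0=30, p_0 = 30*1 + 0 = 30, q_0 = 30*0 + 1 = 1.
  i=1: a_1=6, p_1 = 6*30 + 1 = 181, q_1 = 6*1 + 0 = 6.
  i=2: a_2=1, p_2 = 1*181 + 30 = 211, q_2 = 1*6 + 1 = 7.
  i=3: a_3=2, p_3 = 2*211 + 181 = 603, q_3 = 2*7 + 6 = 20.
  i=4: a_4=6, p_4 = 6*603 + 211 = 3829, q_4 = 6*20 + 7 = 127.
  i=5: a_5=2, p_5 = 2*3829 + 603 = 8261, q_5 = 2*127 + 20 = 274.
  i=6: a_6=1, p_6 = 1*8261 + 3829 = 12090, q_6 = 1*274 + 127 = 401.
  i=7: a_7=6, p_7 = 6*12090 + 8261 = 80801, q_7 = 6*401 + 274 = 2680.
Check: 80801^2 - 909*2680^2 = 6528801601 - 6528801600 = 1, so (x, y) = (80801, 2680) solves the equation, and by the theorem it is the least positive solution.

(x, y) = (80801, 2680)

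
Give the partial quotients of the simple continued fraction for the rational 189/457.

[0; 2, 2, 2, 1, 1, 4, 1, 2]

Run the Euclidean algorithm on 189 and 457; the successive quotients are the partial quotients a_0, a_1, ... (each step inverts the fractional part left over by the previous one):
  189 = 0*457 + 189, so a_0 = 0.
  457 = 2*189 + 79, so a_1 = 2.
  189 = 2*79 + 31, so a_2 = 2.
  79 = 2*31 + 17, so a_3 = 2.
  31 = 1*17 + 14, so a_4 = 1.
  17 = 1*14 + 3, so a_5 = 1.
  14 = 4*3 + 2, so a_6 = 4.
  3 = 1*2 + 1, so a_7 = 1.
  2 = 2*1 + 0, so a_8 = 2.
The remainder reaches 0 after 9 divisions, so the expansion has 9 partial quotients, read off in order.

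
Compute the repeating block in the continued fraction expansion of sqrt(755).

[27; (2, 10, 2, 54)]

Write x_i = (sqrt(755) + m_i)/d_i with (m_0, d_0) = (0, 1). a_0 = floor(sqrt(755)) = 27, since 27^2 = 729 <= 755 < 784 = 28^2.
Iterate m_{i+1} = d_i*a_i - m_i, d_{i+1} = (755 - m_{i+1}^2)/d_i, a_{i+1} = floor((a_0 + m_{i+1})/d_{i+1}):
  m_1 = 1*27 - 0 = 27, d_1 = (755 - 27^2)/1 = 26/1 = 26, a_1 = floor((27 + 27)/26) = 2.
  m_2 = 26*2 - 27 = 25, d_2 = (755 - 25^2)/26 = 130/26 = 5, a_2 = floor((27 + 25)/5) = 10.
  m_3 = 5*10 - 25 = 25, d_3 = (755 - 25^2)/5 = 130/5 = 26, a_3 = floor((27 + 25)/26) = 2.
  m_4 = 26*2 - 25 = 27, d_4 = (755 - 27^2)/26 = 26/26 = 1, a_4 = floor((27 + 27)/1) = 54.
  m_5 = 1*54 - 27 = 27, d_5 = (755 - 27^2)/1 = 26/1 = 26: (m_5, d_5) = (m_1, d_1) = (27, 26), so from here the quotients repeat a_1, ..., a_4; the period length is 4.
Hence the expansion of sqrt(755) is a_0 = 27 followed by the repeating block 2, 10, 2, 54 (period 4).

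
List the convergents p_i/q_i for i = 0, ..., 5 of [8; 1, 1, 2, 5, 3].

Using the convergent recurrence p_i = a_i*p_{i-1} + p_{i-2}, q_i = a_i*q_{i-1} + q_{i-2} with p_{-2}=0, p_{-1}=1, q_{-2}=1, q_{-1}=0:
  i=0: a_0=8, p_0 = 8*1 + 0 = 8, q_0 = 8*0 + 1 = 1.
  i=1: a_1=1, p_1 = 1*8 + 1 = 9, q_1 = 1*1 + 0 = 1.
  i=2: a_2=1, p_2 = 1*9 + 8 = 17, q_2 = 1*1 + 1 = 2.
  i=3: a_3=2, p_3 = 2*17 + 9 = 43, q_3 = 2*2 + 1 = 5.
  i=4: a_4=5, p_4 = 5*43 + 17 = 232, q_4 = 5*5 + 2 = 27.
  i=5: a_5=3, p_5 = 3*232 + 43 = 739, q_5 = 3*27 + 5 = 86.

8/1, 9/1, 17/2, 43/5, 232/27, 739/86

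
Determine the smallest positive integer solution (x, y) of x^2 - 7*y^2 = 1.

(x, y) = (8, 3)

First expand sqrt(7) as a continued fraction. With x_i = (sqrt(7) + m_i)/d_i and (m_0, d_0) = (0, 1): a_0 = floor(sqrt(7)) = 2, since 2^2 = 4 <= 7 < 9 = 3^2.
Iterate m_{i+1} = d_i*a_i - m_i, d_{i+1} = (7 - m_{i+1}^2)/d_i, a_{i+1} = floor((a_0 + m_{i+1})/d_{i+1}):
  m_1 = 1*2 - 0 = 2, d_1 = (7 - 2^2)/1 = 3/1 = 3, a_1 = floor((2 + 2)/3) = 1.
  m_2 = 3*1 - 2 = 1, d_2 = (7 - 1^2)/3 = 6/3 = 2, a_2 = floor((2 + 1)/2) = 1.
  m_3 = 2*1 - 1 = 1, d_3 = (7 - 1^2)/2 = 6/2 = 3, a_3 = floor((2 + 1)/3) = 1.
  m_4 = 3*1 - 1 = 2, d_4 = (7 - 2^2)/3 = 3/3 = 1, a_4 = floor((2 + 2)/1) = 4.
  m_5 = 1*4 - 2 = 2, d_5 = (7 - 2^2)/1 = 3/1 = 3: (m_5, d_5) = (m_1, d_1) = (2, 3), so from here the quotients repeat a_1, ..., a_4; the period length is 4.
So sqrt(7) = [2; (1, 1, 1, 4)] with period length k = 4.
k is even, so the fundamental solution of x^2 - 7y^2 = 1 is (p_{k-1}, q_{k-1}) = (p_3, q_3); compute convergents through index 3.
Convergents (p_i = a_i*p_{i-1} + p_{i-2}, q_i = a_i*q_{i-1} + q_{i-2} with p_{-2}=0, p_{-1}=1, q_{-2}=1, q_{-1}=0):
  i=0: a_0=2, p_0 = 2*1 + 0 = 2, q_0 = 2*0 + 1 = 1.
  i=1: a_1=1, p_1 = 1*2 + 1 = 3, q_1 = 1*1 + 0 = 1.
  i=2: a_2=1, p_2 = 1*3 + 2 = 5, q_2 = 1*1 + 1 = 2.
  i=3: a_3=1, p_3 = 1*5 + 3 = 8, q_3 = 1*2 + 1 = 3.
Check: 8^2 - 7*3^2 = 64 - 63 = 1, so (x, y) = (8, 3) solves the equation, and by the theorem it is the least positive solution.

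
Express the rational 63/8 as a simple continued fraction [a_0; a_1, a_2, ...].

[7; 1, 7]

Run the Euclidean algorithm on 63 and 8; the successive quotients are the partial quotients a_0, a_1, ... (each step inverts the fractional part left over by the previous one):
  63 = 7*8 + 7, so a_0 = 7.
  8 = 1*7 + 1, so a_1 = 1.
  7 = 7*1 + 0, so a_2 = 7.
The remainder reaches 0 after 3 divisions, so the expansion has 3 partial quotients, read off in order.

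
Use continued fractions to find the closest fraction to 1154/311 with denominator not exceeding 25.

89/24

Expand x = 1154/311 as a continued fraction with the Euclidean algorithm:
  1154 = 3*311 + 221, so a_0 = 3.
  311 = 1*221 + 90, so a_1 = 1.
  221 = 2*90 + 41, so a_2 = 2.
  90 = 2*41 + 8, so a_3 = 2.
  41 = 5*8 + 1, so a_4 = 5.
  8 = 8*1 + 0, so a_5 = 8.
so x = [3; 1, 2, 2, 5, 8].
Convergents (p_i = a_i*p_{i-1} + p_{i-2}, q_i = a_i*q_{i-1} + q_{i-2} with p_{-2}=0, p_{-1}=1, q_{-2}=1, q_{-1}=0), until the denominator exceeds 25:
  i=0: a_0=3, p_0 = 3*1 + 0 = 3, q_0 = 3*0 + 1 = 1.
  i=1: a_1=1, p_1 = 1*3 + 1 = 4, q_1 = 1*1 + 0 = 1.
  i=2: a_2=2, p_2 = 2*4 + 3 = 11, q_2 = 2*1 + 1 = 3.
  i=3: a_3=2, p_3 = 2*11 + 4 = 26, q_3 = 2*3 + 1 = 7.
  i=4: a_4=5, p_4 = 5*26 + 11 = 141, q_4 = 5*7 + 3 = 38.
q_4 = 38 > 25, so the last convergent with denominator <= 25 is p_3/q_3 = 26/7.
The closest fraction with denominator <= 25 is either p_3/q_3 or the intermediate fraction (k*p_3 + p_2)/(k*q_3 + q_2) with the largest k >= 1 whose denominator stays <= 25; these approach x as k grows, and every other convergent or intermediate fraction in range is farther away.
Largest k: floor((25 - q_2)/q_3) = floor((25 - 3)/7) = 3.
That gives (3*26 + 11)/(3*7 + 3) = 89/24.
Compare the errors: |x - 26/7| = |1154*7 - 26*311|/(311*7) = 8/2177, and |x - 89/24| = |1154*24 - 89*311|/(311*24) = 17/7464.
Cross-multiplying, 17*2177 = 37009 < 59712 = 8*7464, so 17/7464 is smaller: the intermediate fraction 89/24 is closer to x than 26/7.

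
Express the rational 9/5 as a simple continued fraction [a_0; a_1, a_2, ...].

Run the Euclidean algorithm on 9 and 5; the successive quotients are the partial quotients a_0, a_1, ... (each step inverts the fractional part left over by the previous one):
  9 = 1*5 + 4, so a_0 = 1.
  5 = 1*4 + 1, so a_1 = 1.
  4 = 4*1 + 0, so a_2 = 4.
The remainder reaches 0 after 3 divisions, so the expansion has 3 partial quotients, read off in order.

[1; 1, 4]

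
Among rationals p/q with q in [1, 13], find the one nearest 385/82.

61/13

Expand x = 385/82 as a continued fraction with the Euclidean algorithm:
  385 = 4*82 + 57, so a_0 = 4.
  82 = 1*57 + 25, so a_1 = 1.
  57 = 2*25 + 7, so a_2 = 2.
  25 = 3*7 + 4, so a_3 = 3.
  7 = 1*4 + 3, so a_4 = 1.
  4 = 1*3 + 1, so a_5 = 1.
  3 = 3*1 + 0, so a_6 = 3.
so x = [4; 1, 2, 3, 1, 1, 3].
Convergents (p_i = a_i*p_{i-1} + p_{i-2}, q_i = a_i*q_{i-1} + q_{i-2} with p_{-2}=0, p_{-1}=1, q_{-2}=1, q_{-1}=0), until the denominator exceeds 13:
  i=0: a_0=4, p_0 = 4*1 + 0 = 4, q_0 = 4*0 + 1 = 1.
  i=1: a_1=1, p_1 = 1*4 + 1 = 5, q_1 = 1*1 + 0 = 1.
  i=2: a_2=2, p_2 = 2*5 + 4 = 14, q_2 = 2*1 + 1 = 3.
  i=3: a_3=3, p_3 = 3*14 + 5 = 47, q_3 = 3*3 + 1 = 10.
  i=4: a_4=1, p_4 = 1*47 + 14 = 61, q_4 = 1*10 + 3 = 13.
  i=5: a_5=1, p_5 = 1*61 + 47 = 108, q_5 = 1*13 + 10 = 23.
q_5 = 23 > 13, so the last convergent with denominator <= 13 is p_4/q_4 = 61/13.
The closest fraction with denominator <= 13 is either p_4/q_4 or the intermediate fraction (k*p_4 + p_3)/(k*q_4 + q_3) with the largest k >= 1 whose denominator stays <= 13; these approach x as k grows, and every other convergent or intermediate fraction in range is farther away.
Largest k: floor((13 - q_3)/q_4) = floor((13 - 10)/13) = 0.
Since k = 0, no intermediate fraction beyond p_4/q_4 has denominator <= 13, so the convergent 61/13 is the closest (its error is |385*13 - 61*82|/(82*13) = 3/1066).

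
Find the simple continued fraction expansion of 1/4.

[0; 4]

Run the Euclidean algorithm on 1 and 4; the successive quotients are the partial quotients a_0, a_1, ... (each step inverts the fractional part left over by the previous one):
  1 = 0*4 + 1, so a_0 = 0.
  4 = 4*1 + 0, so a_1 = 4.
The remainder reaches 0 after 2 divisions, so the expansion has 2 partial quotients, read off in order.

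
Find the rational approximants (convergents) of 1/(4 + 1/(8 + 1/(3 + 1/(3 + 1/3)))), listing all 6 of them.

0/1, 1/4, 8/33, 25/103, 83/342, 274/1129

Using the convergent recurrence p_i = a_i*p_{i-1} + p_{i-2}, q_i = a_i*q_{i-1} + q_{i-2} with p_{-2}=0, p_{-1}=1, q_{-2}=1, q_{-1}=0:
  i=0: a_0=0, p_0 = 0*1 + 0 = 0, q_0 = 0*0 + 1 = 1.
  i=1: a_1=4, p_1 = 4*0 + 1 = 1, q_1 = 4*1 + 0 = 4.
  i=2: a_2=8, p_2 = 8*1 + 0 = 8, q_2 = 8*4 + 1 = 33.
  i=3: a_3=3, p_3 = 3*8 + 1 = 25, q_3 = 3*33 + 4 = 103.
  i=4: a_4=3, p_4 = 3*25 + 8 = 83, q_4 = 3*103 + 33 = 342.
  i=5: a_5=3, p_5 = 3*83 + 25 = 274, q_5 = 3*342 + 103 = 1129.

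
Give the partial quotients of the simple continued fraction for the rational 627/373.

[1; 1, 2, 7, 2, 3, 2]

Run the Euclidean algorithm on 627 and 373; the successive quotients are the partial quotients a_0, a_1, ... (each step inverts the fractional part left over by the previous one):
  627 = 1*373 + 254, so a_0 = 1.
  373 = 1*254 + 119, so a_1 = 1.
  254 = 2*119 + 16, so a_2 = 2.
  119 = 7*16 + 7, so a_3 = 7.
  16 = 2*7 + 2, so a_4 = 2.
  7 = 3*2 + 1, so a_5 = 3.
  2 = 2*1 + 0, so a_6 = 2.
The remainder reaches 0 after 7 divisions, so the expansion has 7 partial quotients, read off in order.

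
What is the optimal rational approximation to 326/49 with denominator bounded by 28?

173/26

Expand x = 326/49 as a continued fraction with the Euclidean algorithm:
  326 = 6*49 + 32, so a_0 = 6.
  49 = 1*32 + 17, so a_1 = 1.
  32 = 1*17 + 15, so a_2 = 1.
  17 = 1*15 + 2, so a_3 = 1.
  15 = 7*2 + 1, so a_4 = 7.
  2 = 2*1 + 0, so a_5 = 2.
so x = [6; 1, 1, 1, 7, 2].
Convergents (p_i = a_i*p_{i-1} + p_{i-2}, q_i = a_i*q_{i-1} + q_{i-2} with p_{-2}=0, p_{-1}=1, q_{-2}=1, q_{-1}=0), until the denominator exceeds 28:
  i=0: a_0=6, p_0 = 6*1 + 0 = 6, q_0 = 6*0 + 1 = 1.
  i=1: a_1=1, p_1 = 1*6 + 1 = 7, q_1 = 1*1 + 0 = 1.
  i=2: a_2=1, p_2 = 1*7 + 6 = 13, q_2 = 1*1 + 1 = 2.
  i=3: a_3=1, p_3 = 1*13 + 7 = 20, q_3 = 1*2 + 1 = 3.
  i=4: a_4=7, p_4 = 7*20 + 13 = 153, q_4 = 7*3 + 2 = 23.
  i=5: a_5=2, p_5 = 2*153 + 20 = 326, q_5 = 2*23 + 3 = 49.
q_5 = 49 > 28, so the last convergent with denominator <= 28 is p_4/q_4 = 153/23.
The closest fraction with denominator <= 28 is either p_4/q_4 or the intermediate fraction (k*p_4 + p_3)/(k*q_4 + q_3) with the largest k >= 1 whose denominator stays <= 28; these approach x as k grows, and every other convergent or intermediate fraction in range is farther away.
Largest k: floor((28 - q_3)/q_4) = floor((28 - 3)/23) = 1.
That gives (1*153 + 20)/(1*23 + 3) = 173/26.
Compare the errors: |x - 153/23| = |326*23 - 153*49|/(49*23) = 1/1127, and |x - 173/26| = |326*26 - 173*49|/(49*26) = 1/1274.
Cross-multiplying, 1*1127 = 1127 < 1274 = 1*1274, so 1/1274 is smaller: the intermediate fraction 173/26 is closer to x than 153/23.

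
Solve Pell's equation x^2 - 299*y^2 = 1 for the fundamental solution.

First expand sqrt(299) as a continued fraction. With x_i = (sqrt(299) + m_i)/d_i and (m_0, d_0) = (0, 1): a_0 = floor(sqrt(299)) = 17, since 17^2 = 289 <= 299 < 324 = 18^2.
Iterate m_{i+1} = d_i*a_i - m_i, d_{i+1} = (299 - m_{i+1}^2)/d_i, a_{i+1} = floor((a_0 + m_{i+1})/d_{i+1}):
  m_1 = 1*17 - 0 = 17, d_1 = (299 - 17^2)/1 = 10/1 = 10, a_1 = floor((17 + 17)/10) = 3.
  m_2 = 10*3 - 17 = 13, d_2 = (299 - 13^2)/10 = 130/10 = 13, a_2 = floor((17 + 13)/13) = 2.
  m_3 = 13*2 - 13 = 13, d_3 = (299 - 13^2)/13 = 130/13 = 10, a_3 = floor((17 + 13)/10) = 3.
  m_4 = 10*3 - 13 = 17, d_4 = (299 - 17^2)/10 = 10/10 = 1, a_4 = floor((17 + 17)/1) = 34.
  m_5 = 1*34 - 17 = 17, d_5 = (299 - 17^2)/1 = 10/1 = 10: (m_5, d_5) = (m_1, d_1) = (17, 10), so from here the quotients repeat a_1, ..., a_4; the period length is 4.
So sqrt(299) = [17; (3, 2, 3, 34)] with period length k = 4.
k is even, so the fundamental solution of x^2 - 299y^2 = 1 is (p_{k-1}, q_{k-1}) = (p_3, q_3); compute convergents through index 3.
Convergents (p_i = a_i*p_{i-1} + p_{i-2}, q_i = a_i*q_{i-1} + q_{i-2} with p_{-2}=0, p_{-1}=1, q_{-2}=1, q_{-1}=0):
  i=0: a_0=17, p_0 = 17*1 + 0 = 17, q_0 = 17*0 + 1 = 1.
  i=1: a_1=3, p_1 = 3*17 + 1 = 52, q_1 = 3*1 + 0 = 3.
  i=2: a_2=2, p_2 = 2*52 + 17 = 121, q_2 = 2*3 + 1 = 7.
  i=3: a_3=3, p_3 = 3*121 + 52 = 415, q_3 = 3*7 + 3 = 24.
Check: 415^2 - 299*24^2 = 172225 - 172224 = 1, so (x, y) = (415, 24) solves the equation, and by the theorem it is the least positive solution.

(x, y) = (415, 24)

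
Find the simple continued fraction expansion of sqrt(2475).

[49; (1, 2, 1, 98)]

Write x_i = (sqrt(2475) + m_i)/d_i with (m_0, d_0) = (0, 1). a_0 = floor(sqrt(2475)) = 49, since 49^2 = 2401 <= 2475 < 2500 = 50^2.
Iterate m_{i+1} = d_i*a_i - m_i, d_{i+1} = (2475 - m_{i+1}^2)/d_i, a_{i+1} = floor((a_0 + m_{i+1})/d_{i+1}):
  m_1 = 1*49 - 0 = 49, d_1 = (2475 - 49^2)/1 = 74/1 = 74, a_1 = floor((49 + 49)/74) = 1.
  m_2 = 74*1 - 49 = 25, d_2 = (2475 - 25^2)/74 = 1850/74 = 25, a_2 = floor((49 + 25)/25) = 2.
  m_3 = 25*2 - 25 = 25, d_3 = (2475 - 25^2)/25 = 1850/25 = 74, a_3 = floor((49 + 25)/74) = 1.
  m_4 = 74*1 - 25 = 49, d_4 = (2475 - 49^2)/74 = 74/74 = 1, a_4 = floor((49 + 49)/1) = 98.
  m_5 = 1*98 - 49 = 49, d_5 = (2475 - 49^2)/1 = 74/1 = 74: (m_5, d_5) = (m_1, d_1) = (49, 74), so from here the quotients repeat a_1, ..., a_4; the period length is 4.
Hence the expansion of sqrt(2475) is a_0 = 49 followed by the repeating block 1, 2, 1, 98 (period 4).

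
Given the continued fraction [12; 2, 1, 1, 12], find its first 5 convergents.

Using the convergent recurrence p_i = a_i*p_{i-1} + p_{i-2}, q_i = a_i*q_{i-1} + q_{i-2} with p_{-2}=0, p_{-1}=1, q_{-2}=1, q_{-1}=0:
  i=0: a_0=12, p_0 = 12*1 + 0 = 12, q_0 = 12*0 + 1 = 1.
  i=1: a_1=2, p_1 = 2*12 + 1 = 25, q_1 = 2*1 + 0 = 2.
  i=2: a_2=1, p_2 = 1*25 + 12 = 37, q_2 = 1*2 + 1 = 3.
  i=3: a_3=1, p_3 = 1*37 + 25 = 62, q_3 = 1*3 + 2 = 5.
  i=4: a_4=12, p_4 = 12*62 + 37 = 781, q_4 = 12*5 + 3 = 63.

12/1, 25/2, 37/3, 62/5, 781/63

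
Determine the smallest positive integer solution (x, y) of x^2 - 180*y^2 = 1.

First expand sqrt(180) as a continued fraction. With x_i = (sqrt(180) + m_i)/d_i and (m_0, d_0) = (0, 1): a_0 = floor(sqrt(180)) = 13, since 13^2 = 169 <= 180 < 196 = 14^2.
Iterate m_{i+1} = d_i*a_i - m_i, d_{i+1} = (180 - m_{i+1}^2)/d_i, a_{i+1} = floor((a_0 + m_{i+1})/d_{i+1}):
  m_1 = 1*13 - 0 = 13, d_1 = (180 - 13^2)/1 = 11/1 = 11, a_1 = floor((13 + 13)/11) = 2.
  m_2 = 11*2 - 13 = 9, d_2 = (180 - 9^2)/11 = 99/11 = 9, a_2 = floor((13 + 9)/9) = 2.
  m_3 = 9*2 - 9 = 9, d_3 = (180 - 9^2)/9 = 99/9 = 11, a_3 = floor((13 + 9)/11) = 2.
  m_4 = 11*2 - 9 = 13, d_4 = (180 - 13^2)/11 = 11/11 = 1, a_4 = floor((13 + 13)/1) = 26.
  m_5 = 1*26 - 13 = 13, d_5 = (180 - 13^2)/1 = 11/1 = 11: (m_5, d_5) = (m_1, d_1) = (13, 11), so from here the quotients repeat a_1, ..., a_4; the period length is 4.
So sqrt(180) = [13; (2, 2, 2, 26)] with period length k = 4.
k is even, so the fundamental solution of x^2 - 180y^2 = 1 is (p_{k-1}, q_{k-1}) = (p_3, q_3); compute convergents through index 3.
Convergents (p_i = a_i*p_{i-1} + p_{i-2}, q_i = a_i*q_{i-1} + q_{i-2} with p_{-2}=0, p_{-1}=1, q_{-2}=1, q_{-1}=0):
  i=0: a_0=13, p_0 = 13*1 + 0 = 13, q_0 = 13*0 + 1 = 1.
  i=1: a_1=2, p_1 = 2*13 + 1 = 27, q_1 = 2*1 + 0 = 2.
  i=2: a_2=2, p_2 = 2*27 + 13 = 67, q_2 = 2*2 + 1 = 5.
  i=3: a_3=2, p_3 = 2*67 + 27 = 161, q_3 = 2*5 + 2 = 12.
Check: 161^2 - 180*12^2 = 25921 - 25920 = 1, so (x, y) = (161, 12) solves the equation, and by the theorem it is the least positive solution.

(x, y) = (161, 12)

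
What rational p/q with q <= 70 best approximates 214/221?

61/63

Expand x = 214/221 as a continued fraction with the Euclidean algorithm:
  214 = 0*221 + 214, so a_0 = 0.
  221 = 1*214 + 7, so a_1 = 1.
  214 = 30*7 + 4, so a_2 = 30.
  7 = 1*4 + 3, so a_3 = 1.
  4 = 1*3 + 1, so a_4 = 1.
  3 = 3*1 + 0, so a_5 = 3.
so x = [0; 1, 30, 1, 1, 3].
Convergents (p_i = a_i*p_{i-1} + p_{i-2}, q_i = a_i*q_{i-1} + q_{i-2} with p_{-2}=0, p_{-1}=1, q_{-2}=1, q_{-1}=0), until the denominator exceeds 70:
  i=0: a_0=0, p_0 = 0*1 + 0 = 0, q_0 = 0*0 + 1 = 1.
  i=1: a_1=1, p_1 = 1*0 + 1 = 1, q_1 = 1*1 + 0 = 1.
  i=2: a_2=30, p_2 = 30*1 + 0 = 30, q_2 = 30*1 + 1 = 31.
  i=3: a_3=1, p_3 = 1*30 + 1 = 31, q_3 = 1*31 + 1 = 32.
  i=4: a_4=1, p_4 = 1*31 + 30 = 61, q_4 = 1*32 + 31 = 63.
  i=5: a_5=3, p_5 = 3*61 + 31 = 214, q_5 = 3*63 + 32 = 221.
q_5 = 221 > 70, so the last convergent with denominator <= 70 is p_4/q_4 = 61/63.
The closest fraction with denominator <= 70 is either p_4/q_4 or the intermediate fraction (k*p_4 + p_3)/(k*q_4 + q_3) with the largest k >= 1 whose denominator stays <= 70; these approach x as k grows, and every other convergent or intermediate fraction in range is farther away.
Largest k: floor((70 - q_3)/q_4) = floor((70 - 32)/63) = 0.
Since k = 0, no intermediate fraction beyond p_4/q_4 has denominator <= 70, so the convergent 61/63 is the closest (its error is |214*63 - 61*221|/(221*63) = 1/13923).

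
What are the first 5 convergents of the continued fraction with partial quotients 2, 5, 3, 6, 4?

Using the convergent recurrence p_i = a_i*p_{i-1} + p_{i-2}, q_i = a_i*q_{i-1} + q_{i-2} with p_{-2}=0, p_{-1}=1, q_{-2}=1, q_{-1}=0:
  i=0: a_0=2, p_0 = 2*1 + 0 = 2, q_0 = 2*0 + 1 = 1.
  i=1: a_1=5, p_1 = 5*2 + 1 = 11, q_1 = 5*1 + 0 = 5.
  i=2: a_2=3, p_2 = 3*11 + 2 = 35, q_2 = 3*5 + 1 = 16.
  i=3: a_3=6, p_3 = 6*35 + 11 = 221, q_3 = 6*16 + 5 = 101.
  i=4: a_4=4, p_4 = 4*221 + 35 = 919, q_4 = 4*101 + 16 = 420.

2/1, 11/5, 35/16, 221/101, 919/420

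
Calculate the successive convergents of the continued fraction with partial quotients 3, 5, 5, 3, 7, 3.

Using the convergent recurrence p_i = a_i*p_{i-1} + p_{i-2}, q_i = a_i*q_{i-1} + q_{i-2} with p_{-2}=0, p_{-1}=1, q_{-2}=1, q_{-1}=0:
  i=0: a_0=3, p_0 = 3*1 + 0 = 3, q_0 = 3*0 + 1 = 1.
  i=1: a_1=5, p_1 = 5*3 + 1 = 16, q_1 = 5*1 + 0 = 5.
  i=2: a_2=5, p_2 = 5*16 + 3 = 83, q_2 = 5*5 + 1 = 26.
  i=3: a_3=3, p_3 = 3*83 + 16 = 265, q_3 = 3*26 + 5 = 83.
  i=4: a_4=7, p_4 = 7*265 + 83 = 1938, q_4 = 7*83 + 26 = 607.
  i=5: a_5=3, p_5 = 3*1938 + 265 = 6079, q_5 = 3*607 + 83 = 1904.

3/1, 16/5, 83/26, 265/83, 1938/607, 6079/1904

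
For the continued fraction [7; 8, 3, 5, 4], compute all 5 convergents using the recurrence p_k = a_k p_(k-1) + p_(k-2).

7/1, 57/8, 178/25, 947/133, 3966/557

Using the convergent recurrence p_i = a_i*p_{i-1} + p_{i-2}, q_i = a_i*q_{i-1} + q_{i-2} with p_{-2}=0, p_{-1}=1, q_{-2}=1, q_{-1}=0:
  i=0: a_0=7, p_0 = 7*1 + 0 = 7, q_0 = 7*0 + 1 = 1.
  i=1: a_1=8, p_1 = 8*7 + 1 = 57, q_1 = 8*1 + 0 = 8.
  i=2: a_2=3, p_2 = 3*57 + 7 = 178, q_2 = 3*8 + 1 = 25.
  i=3: a_3=5, p_3 = 5*178 + 57 = 947, q_3 = 5*25 + 8 = 133.
  i=4: a_4=4, p_4 = 4*947 + 178 = 3966, q_4 = 4*133 + 25 = 557.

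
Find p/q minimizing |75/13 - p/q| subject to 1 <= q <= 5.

23/4

Expand x = 75/13 as a continued fraction with the Euclidean algorithm:
  75 = 5*13 + 10, so a_0 = 5.
  13 = 1*10 + 3, so a_1 = 1.
  10 = 3*3 + 1, so a_2 = 3.
  3 = 3*1 + 0, so a_3 = 3.
so x = [5; 1, 3, 3].
Convergents (p_i = a_i*p_{i-1} + p_{i-2}, q_i = a_i*q_{i-1} + q_{i-2} with p_{-2}=0, p_{-1}=1, q_{-2}=1, q_{-1}=0), until the denominator exceeds 5:
  i=0: a_0=5, p_0 = 5*1 + 0 = 5, q_0 = 5*0 + 1 = 1.
  i=1: a_1=1, p_1 = 1*5 + 1 = 6, q_1 = 1*1 + 0 = 1.
  i=2: a_2=3, p_2 = 3*6 + 5 = 23, q_2 = 3*1 + 1 = 4.
  i=3: a_3=3, p_3 = 3*23 + 6 = 75, q_3 = 3*4 + 1 = 13.
q_3 = 13 > 5, so the last convergent with denominator <= 5 is p_2/q_2 = 23/4.
The closest fraction with denominator <= 5 is either p_2/q_2 or the intermediate fraction (k*p_2 + p_1)/(k*q_2 + q_1) with the largest k >= 1 whose denominator stays <= 5; these approach x as k grows, and every other convergent or intermediate fraction in range is farther away.
Largest k: floor((5 - q_1)/q_2) = floor((5 - 1)/4) = 1.
That gives (1*23 + 6)/(1*4 + 1) = 29/5.
Compare the errors: |x - 23/4| = |75*4 - 23*13|/(13*4) = 1/52, and |x - 29/5| = |75*5 - 29*13|/(13*5) = 2/65.
Cross-multiplying, 1*65 = 65 < 104 = 2*52, so 1/52 is smaller: the convergent 23/4 is closer to x than 29/5.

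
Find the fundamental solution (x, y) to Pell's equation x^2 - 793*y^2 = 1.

First expand sqrt(793) as a continued fraction. With x_i = (sqrt(793) + m_i)/d_i and (m_0, d_0) = (0, 1): a_0 = floor(sqrt(793)) = 28, since 28^2 = 784 <= 793 < 841 = 29^2.
Iterate m_{i+1} = d_i*a_i - m_i, d_{i+1} = (793 - m_{i+1}^2)/d_i, a_{i+1} = floor((a_0 + m_{i+1})/d_{i+1}):
  m_1 = 1*28 - 0 = 28, d_1 = (793 - 28^2)/1 = 9/1 = 9, a_1 = floor((28 + 28)/9) = 6.
  m_2 = 9*6 - 28 = 26, d_2 = (793 - 26^2)/9 = 117/9 = 13, a_2 = floor((28 + 26)/13) = 4.
  m_3 = 13*4 - 26 = 26, d_3 = (793 - 26^2)/13 = 117/13 = 9, a_3 = floor((28 + 26)/9) = 6.
  m_4 = 9*6 - 26 = 28, d_4 = (793 - 28^2)/9 = 9/9 = 1, a_4 = floor((28 + 28)/1) = 56.
  m_5 = 1*56 - 28 = 28, d_5 = (793 - 28^2)/1 = 9/1 = 9: (m_5, d_5) = (m_1, d_1) = (28, 9), so from here the quotients repeat a_1, ..., a_4; the period length is 4.
So sqrt(793) = [28; (6, 4, 6, 56)] with period length k = 4.
k is even, so the fundamental solution of x^2 - 793y^2 = 1 is (p_{k-1}, q_{k-1}) = (p_3, q_3); compute convergents through index 3.
Convergents (p_i = a_i*p_{i-1} + p_{i-2}, q_i = a_i*q_{i-1} + q_{i-2} with p_{-2}=0, p_{-1}=1, q_{-2}=1, q_{-1}=0):
  i=0: a_0=28, p_0 = 28*1 + 0 = 28, q_0 = 28*0 + 1 = 1.
  i=1: a_1=6, p_1 = 6*28 + 1 = 169, q_1 = 6*1 + 0 = 6.
  i=2: a_2=4, p_2 = 4*169 + 28 = 704, q_2 = 4*6 + 1 = 25.
  i=3: a_3=6, p_3 = 6*704 + 169 = 4393, q_3 = 6*25 + 6 = 156.
Check: 4393^2 - 793*156^2 = 19298449 - 19298448 = 1, so (x, y) = (4393, 156) solves the equation, and by the theorem it is the least positive solution.

(x, y) = (4393, 156)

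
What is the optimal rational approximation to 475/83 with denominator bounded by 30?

103/18

Expand x = 475/83 as a continued fraction with the Euclidean algorithm:
  475 = 5*83 + 60, so a_0 = 5.
  83 = 1*60 + 23, so a_1 = 1.
  60 = 2*23 + 14, so a_2 = 2.
  23 = 1*14 + 9, so a_3 = 1.
  14 = 1*9 + 5, so a_4 = 1.
  9 = 1*5 + 4, so a_5 = 1.
  5 = 1*4 + 1, so a_6 = 1.
  4 = 4*1 + 0, so a_7 = 4.
so x = [5; 1, 2, 1, 1, 1, 1, 4].
Convergents (p_i = a_i*p_{i-1} + p_{i-2}, q_i = a_i*q_{i-1} + q_{i-2} with p_{-2}=0, p_{-1}=1, q_{-2}=1, q_{-1}=0), until the denominator exceeds 30:
  i=0: a_0=5, p_0 = 5*1 + 0 = 5, q_0 = 5*0 + 1 = 1.
  i=1: a_1=1, p_1 = 1*5 + 1 = 6, q_1 = 1*1 + 0 = 1.
  i=2: a_2=2, p_2 = 2*6 + 5 = 17, q_2 = 2*1 + 1 = 3.
  i=3: a_3=1, p_3 = 1*17 + 6 = 23, q_3 = 1*3 + 1 = 4.
  i=4: a_4=1, p_4 = 1*23 + 17 = 40, q_4 = 1*4 + 3 = 7.
  i=5: a_5=1, p_5 = 1*40 + 23 = 63, q_5 = 1*7 + 4 = 11.
  i=6: a_6=1, p_6 = 1*63 + 40 = 103, q_6 = 1*11 + 7 = 18.
  i=7: a_7=4, p_7 = 4*103 + 63 = 475, q_7 = 4*18 + 11 = 83.
q_7 = 83 > 30, so the last convergent with denominator <= 30 is p_6/q_6 = 103/18.
The closest fraction with denominator <= 30 is either p_6/q_6 or the intermediate fraction (k*p_6 + p_5)/(k*q_6 + q_5) with the largest k >= 1 whose denominator stays <= 30; these approach x as k grows, and every other convergent or intermediate fraction in range is farther away.
Largest k: floor((30 - q_5)/q_6) = floor((30 - 11)/18) = 1.
That gives (1*103 + 63)/(1*18 + 11) = 166/29.
Compare the errors: |x - 103/18| = |475*18 - 103*83|/(83*18) = 1/1494, and |x - 166/29| = |475*29 - 166*83|/(83*29) = 3/2407.
Cross-multiplying, 1*2407 = 2407 < 4482 = 3*1494, so 1/1494 is smaller: the convergent 103/18 is closer to x than 166/29.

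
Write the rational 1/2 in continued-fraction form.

[0; 2]

Run the Euclidean algorithm on 1 and 2; the successive quotients are the partial quotients a_0, a_1, ... (each step inverts the fractional part left over by the previous one):
  1 = 0*2 + 1, so a_0 = 0.
  2 = 2*1 + 0, so a_1 = 2.
The remainder reaches 0 after 2 divisions, so the expansion has 2 partial quotients, read off in order.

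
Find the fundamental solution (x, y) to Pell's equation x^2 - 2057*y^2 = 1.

First expand sqrt(2057) as a continued fraction. With x_i = (sqrt(2057) + m_i)/d_i and (m_0, d_0) = (0, 1): a_0 = floor(sqrt(2057)) = 45, since 45^2 = 2025 <= 2057 < 2116 = 46^2.
Iterate m_{i+1} = d_i*a_i - m_i, d_{i+1} = (2057 - m_{i+1}^2)/d_i, a_{i+1} = floor((a_0 + m_{i+1})/d_{i+1}):
  m_1 = 1*45 - 0 = 45, d_1 = (2057 - 45^2)/1 = 32/1 = 32, a_1 = floor((45 + 45)/32) = 2.
  m_2 = 32*2 - 45 = 19, d_2 = (2057 - 19^2)/32 = 1696/32 = 53, a_2 = floor((45 + 19)/53) = 1.
  m_3 = 53*1 - 19 = 34, d_3 = (2057 - 34^2)/53 = 901/53 = 17, a_3 = floor((45 + 34)/17) = 4.
  m_4 = 17*4 - 34 = 34, d_4 = (2057 - 34^2)/17 = 901/17 = 53, a_4 = floor((45 + 34)/53) = 1.
  m_5 = 53*1 - 34 = 19, d_5 = (2057 - 19^2)/53 = 1696/53 = 32, a_5 = floor((45 + 19)/32) = 2.
  m_6 = 32*2 - 19 = 45, d_6 = (2057 - 45^2)/32 = 32/32 = 1, a_6 = floor((45 + 45)/1) = 90.
  m_7 = 1*90 - 45 = 45, d_7 = (2057 - 45^2)/1 = 32/1 = 32: (m_7, d_7) = (m_1, d_1) = (45, 32), so from here the quotients repeat a_1, ..., a_6; the period length is 6.
So sqrt(2057) = [45; (2, 1, 4, 1, 2, 90)] with period length k = 6.
k is even, so the fundamental solution of x^2 - 2057y^2 = 1 is (p_{k-1}, q_{k-1}) = (p_5, q_5); compute convergents through index 5.
Convergents (p_i = a_i*p_{i-1} + p_{i-2}, q_i = a_i*q_{i-1} + q_{i-2} with p_{-2}=0, p_{-1}=1, q_{-2}=1, q_{-1}=0):
  i=0: a_0=45, p_0 = 45*1 + 0 = 45, q_0 = 45*0 + 1 = 1.
  i=1: a_1=2, p_1 = 2*45 + 1 = 91, q_1 = 2*1 + 0 = 2.
  i=2: a_2=1, p_2 = 1*91 + 45 = 136, q_2 = 1*2 + 1 = 3.
  i=3: a_3=4, p_3 = 4*136 + 91 = 635, q_3 = 4*3 + 2 = 14.
  i=4: a_4=1, p_4 = 1*635 + 136 = 771, q_4 = 1*14 + 3 = 17.
  i=5: a_5=2, p_5 = 2*771 + 635 = 2177, q_5 = 2*17 + 14 = 48.
Check: 2177^2 - 2057*48^2 = 4739329 - 4739328 = 1, so (x, y) = (2177, 48) solves the equation, and by the theorem it is the least positive solution.

(x, y) = (2177, 48)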